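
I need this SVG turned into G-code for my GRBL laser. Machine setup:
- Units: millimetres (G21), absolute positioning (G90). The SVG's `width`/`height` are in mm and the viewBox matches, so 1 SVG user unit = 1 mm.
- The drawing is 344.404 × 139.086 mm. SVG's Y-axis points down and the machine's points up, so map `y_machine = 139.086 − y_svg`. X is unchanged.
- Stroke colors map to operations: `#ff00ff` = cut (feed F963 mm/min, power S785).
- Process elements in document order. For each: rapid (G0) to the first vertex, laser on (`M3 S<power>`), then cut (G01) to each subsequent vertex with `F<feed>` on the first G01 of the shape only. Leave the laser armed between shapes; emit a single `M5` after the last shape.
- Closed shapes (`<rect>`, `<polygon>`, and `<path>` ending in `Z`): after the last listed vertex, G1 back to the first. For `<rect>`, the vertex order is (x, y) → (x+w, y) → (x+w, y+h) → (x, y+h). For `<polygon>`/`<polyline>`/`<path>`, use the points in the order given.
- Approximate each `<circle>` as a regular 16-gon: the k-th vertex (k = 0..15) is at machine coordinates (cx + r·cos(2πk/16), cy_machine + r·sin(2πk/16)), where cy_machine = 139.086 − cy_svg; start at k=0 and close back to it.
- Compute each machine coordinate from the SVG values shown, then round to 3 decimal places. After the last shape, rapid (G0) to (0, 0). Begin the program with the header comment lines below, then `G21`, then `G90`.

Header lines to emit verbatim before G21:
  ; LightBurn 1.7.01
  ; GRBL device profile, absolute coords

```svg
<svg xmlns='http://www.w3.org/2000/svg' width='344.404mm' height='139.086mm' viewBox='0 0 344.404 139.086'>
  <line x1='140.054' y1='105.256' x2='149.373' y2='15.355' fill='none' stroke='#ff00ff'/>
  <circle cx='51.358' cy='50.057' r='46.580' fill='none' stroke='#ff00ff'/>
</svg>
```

; LightBurn 1.7.01
; GRBL device profile, absolute coords
G21
G90
G0 X140.054 Y33.830
M3 S785
G01 X149.373 Y123.731 F963
G0 X97.938 Y89.029
M3 S785
G01 X94.392 Y106.854 F963
G01 X84.295 Y121.966
G01 X69.183 Y132.063
G01 X51.358 Y135.609
G01 X33.533 Y132.063
G01 X18.421 Y121.966
G01 X8.324 Y106.854
G01 X4.778 Y89.029
G01 X8.324 Y71.204
G01 X18.421 Y56.092
G01 X33.533 Y45.995
G01 X51.358 Y42.449
G01 X69.183 Y45.995
G01 X84.295 Y56.092
G01 X94.392 Y71.204
G01 X97.938 Y89.029
M5
G0 X0.000 Y0.000

Since the viewBox matches the mm dimensions, user units are millimetres directly. The only transform is the Y-flip y_m = 139.086 − y_svg.

Shape 1 is a line segment drawn with `<line>`. Its stroke #ff00ff means cut at S785, F963. After flipping Y the toolpath is (140.054,33.830) → (149.373,123.731).

Shape 2 is a circle drawn with `<circle>`. Its stroke #ff00ff means cut at S785, F963. After flipping Y the toolpath is (97.938,89.029) → (94.392,106.854) → (84.295,121.966) → (69.183,132.063) → (51.358,135.609) → (33.533,132.063) → (18.421,121.966) → (8.324,106.854) → (4.778,89.029) → (8.324,71.204) → (18.421,56.092) → (33.533,45.995) → (51.358,42.449) → (69.183,45.995) → (84.295,56.092) → (94.392,71.204) → (97.938,89.029), returning to the start.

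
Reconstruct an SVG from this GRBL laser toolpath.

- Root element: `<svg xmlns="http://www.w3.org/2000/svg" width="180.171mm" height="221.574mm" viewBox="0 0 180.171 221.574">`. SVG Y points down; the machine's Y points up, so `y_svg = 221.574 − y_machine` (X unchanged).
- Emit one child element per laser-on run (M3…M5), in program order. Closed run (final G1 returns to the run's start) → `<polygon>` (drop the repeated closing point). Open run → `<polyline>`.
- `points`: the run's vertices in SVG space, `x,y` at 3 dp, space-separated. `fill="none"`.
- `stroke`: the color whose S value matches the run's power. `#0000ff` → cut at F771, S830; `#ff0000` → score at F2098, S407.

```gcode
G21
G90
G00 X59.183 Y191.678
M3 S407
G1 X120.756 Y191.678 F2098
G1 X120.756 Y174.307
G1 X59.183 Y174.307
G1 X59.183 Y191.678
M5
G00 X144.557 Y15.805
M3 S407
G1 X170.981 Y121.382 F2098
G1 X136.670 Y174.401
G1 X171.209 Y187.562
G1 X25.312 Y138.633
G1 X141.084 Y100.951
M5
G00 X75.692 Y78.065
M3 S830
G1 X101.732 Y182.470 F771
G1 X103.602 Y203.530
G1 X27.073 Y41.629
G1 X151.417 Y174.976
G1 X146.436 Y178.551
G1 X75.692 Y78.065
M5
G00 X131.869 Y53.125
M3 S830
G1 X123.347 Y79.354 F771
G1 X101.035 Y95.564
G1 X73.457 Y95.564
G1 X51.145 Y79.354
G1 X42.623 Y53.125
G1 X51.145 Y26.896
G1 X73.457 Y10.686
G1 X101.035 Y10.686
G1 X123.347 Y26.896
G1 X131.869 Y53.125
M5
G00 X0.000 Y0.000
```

y_svg = 221.574 − y_m.

[1] S407→`#ff0000` (score); closed run; points: 59.183,29.896 120.756,29.896 120.756,47.267 59.183,47.267

[2] S407→`#ff0000` (score); open run; points: 144.557,205.769 170.981,100.192 136.670,47.173 171.209,34.012 25.312,82.941 141.084,120.623

[3] S830→`#0000ff` (cut); closed run; points: 75.692,143.509 101.732,39.104 103.602,18.044 27.073,179.945 151.417,46.598 146.436,43.023

[4] S830→`#0000ff` (cut); closed run; points: 131.869,168.449 123.347,142.220 101.035,126.010 73.457,126.010 51.145,142.220 42.623,168.449 51.145,194.678 73.457,210.888 101.035,210.888 123.347,194.678

<svg xmlns="http://www.w3.org/2000/svg" width="180.171mm" height="221.574mm" viewBox="0 0 180.171 221.574">
  <polygon points="59.183,29.896 120.756,29.896 120.756,47.267 59.183,47.267" fill="none" stroke="#ff0000"/>
  <polyline points="144.557,205.769 170.981,100.192 136.670,47.173 171.209,34.012 25.312,82.941 141.084,120.623" fill="none" stroke="#ff0000"/>
  <polygon points="75.692,143.509 101.732,39.104 103.602,18.044 27.073,179.945 151.417,46.598 146.436,43.023" fill="none" stroke="#0000ff"/>
  <polygon points="131.869,168.449 123.347,142.220 101.035,126.010 73.457,126.010 51.145,142.220 42.623,168.449 51.145,194.678 73.457,210.888 101.035,210.888 123.347,194.678" fill="none" stroke="#0000ff"/>
</svg>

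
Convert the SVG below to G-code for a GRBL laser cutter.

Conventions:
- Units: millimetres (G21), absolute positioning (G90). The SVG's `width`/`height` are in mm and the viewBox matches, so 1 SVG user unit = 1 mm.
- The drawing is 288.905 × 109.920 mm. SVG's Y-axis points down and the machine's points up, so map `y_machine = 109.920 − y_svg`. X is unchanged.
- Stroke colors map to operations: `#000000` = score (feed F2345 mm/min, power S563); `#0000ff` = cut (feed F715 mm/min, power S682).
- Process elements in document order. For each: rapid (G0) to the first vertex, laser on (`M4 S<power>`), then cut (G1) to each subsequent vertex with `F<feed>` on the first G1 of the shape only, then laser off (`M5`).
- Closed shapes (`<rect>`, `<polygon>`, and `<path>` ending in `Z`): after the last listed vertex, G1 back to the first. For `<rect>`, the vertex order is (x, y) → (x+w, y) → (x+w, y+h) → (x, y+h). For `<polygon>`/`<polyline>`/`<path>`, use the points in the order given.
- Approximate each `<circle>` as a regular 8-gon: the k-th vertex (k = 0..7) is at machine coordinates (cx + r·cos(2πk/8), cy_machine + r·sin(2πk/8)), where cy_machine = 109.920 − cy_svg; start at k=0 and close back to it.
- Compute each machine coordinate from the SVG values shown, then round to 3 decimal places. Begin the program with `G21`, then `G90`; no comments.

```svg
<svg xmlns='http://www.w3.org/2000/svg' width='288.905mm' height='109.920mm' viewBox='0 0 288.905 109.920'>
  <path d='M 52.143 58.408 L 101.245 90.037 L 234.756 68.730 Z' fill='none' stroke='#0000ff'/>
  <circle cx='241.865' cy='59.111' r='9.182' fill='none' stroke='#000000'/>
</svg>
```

Since the viewBox matches the mm dimensions, user units are millimetres directly. The only transform is the Y-flip y_m = 109.920 − y_svg.

Shape 1 is a closed polygon drawn with `<path>`. Its stroke #0000ff means cut at S682, F715. After flipping Y the toolpath is (52.143,51.512) → (101.245,19.883) → (234.756,41.190) → (52.143,51.512), returning to the start.

Shape 2 is a circle drawn with `<circle>`. Its stroke #000000 means score at S563, F2345. After flipping Y the toolpath is (251.047,50.809) → (248.358,57.302) → (241.865,59.991) → (235.372,57.302) → (232.683,50.809) → (235.372,44.316) → (241.865,41.627) → (248.358,44.316) → (251.047,50.809), returning to the start.

G21
G90
G0 X52.143 Y51.512
M4 S682
G1 X101.245 Y19.883 F715
G1 X234.756 Y41.190
G1 X52.143 Y51.512
M5
G0 X251.047 Y50.809
M4 S563
G1 X248.358 Y57.302 F2345
G1 X241.865 Y59.991
G1 X235.372 Y57.302
G1 X232.683 Y50.809
G1 X235.372 Y44.316
G1 X241.865 Y41.627
G1 X248.358 Y44.316
G1 X251.047 Y50.809
M5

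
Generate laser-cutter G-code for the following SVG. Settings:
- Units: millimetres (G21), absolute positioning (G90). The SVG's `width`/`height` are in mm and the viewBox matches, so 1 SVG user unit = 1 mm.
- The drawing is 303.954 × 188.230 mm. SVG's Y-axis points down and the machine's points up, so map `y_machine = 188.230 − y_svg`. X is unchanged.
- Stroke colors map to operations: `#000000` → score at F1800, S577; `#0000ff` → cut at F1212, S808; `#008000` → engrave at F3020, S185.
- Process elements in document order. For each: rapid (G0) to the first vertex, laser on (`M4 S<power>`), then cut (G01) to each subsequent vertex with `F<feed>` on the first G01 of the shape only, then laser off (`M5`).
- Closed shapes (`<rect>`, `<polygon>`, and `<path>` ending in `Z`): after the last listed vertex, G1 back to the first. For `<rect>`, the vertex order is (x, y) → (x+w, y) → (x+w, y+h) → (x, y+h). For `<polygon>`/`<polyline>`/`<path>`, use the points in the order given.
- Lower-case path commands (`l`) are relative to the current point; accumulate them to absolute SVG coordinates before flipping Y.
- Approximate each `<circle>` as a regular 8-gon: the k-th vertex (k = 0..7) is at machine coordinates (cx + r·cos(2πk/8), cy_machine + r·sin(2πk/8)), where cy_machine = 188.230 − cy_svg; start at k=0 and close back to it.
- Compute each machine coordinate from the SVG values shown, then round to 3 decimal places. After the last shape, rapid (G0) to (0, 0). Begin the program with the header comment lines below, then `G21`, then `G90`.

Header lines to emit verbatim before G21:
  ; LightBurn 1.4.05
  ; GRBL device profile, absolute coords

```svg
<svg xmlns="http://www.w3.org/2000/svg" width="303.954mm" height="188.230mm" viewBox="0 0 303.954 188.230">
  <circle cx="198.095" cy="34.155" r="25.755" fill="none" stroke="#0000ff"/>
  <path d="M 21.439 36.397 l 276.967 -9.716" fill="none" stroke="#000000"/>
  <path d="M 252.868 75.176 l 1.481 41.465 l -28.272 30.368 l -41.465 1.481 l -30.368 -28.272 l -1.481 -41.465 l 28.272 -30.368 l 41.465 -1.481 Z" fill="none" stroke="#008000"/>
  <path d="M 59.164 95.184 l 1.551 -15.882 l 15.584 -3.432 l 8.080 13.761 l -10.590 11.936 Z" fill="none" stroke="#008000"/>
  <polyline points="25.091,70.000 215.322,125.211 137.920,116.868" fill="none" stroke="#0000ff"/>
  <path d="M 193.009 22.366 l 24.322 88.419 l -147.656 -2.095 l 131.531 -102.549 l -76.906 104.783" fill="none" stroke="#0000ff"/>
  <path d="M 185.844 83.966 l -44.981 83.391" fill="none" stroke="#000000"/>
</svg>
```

; LightBurn 1.4.05
; GRBL device profile, absolute coords
G21
G90
G0 X223.850 Y154.075
M4 S808
G01 X216.307 Y172.287 F1212
G01 X198.095 Y179.830
G01 X179.883 Y172.287
G01 X172.340 Y154.075
G01 X179.883 Y135.863
G01 X198.095 Y128.320
G01 X216.307 Y135.863
G01 X223.850 Y154.075
M5
G0 X21.439 Y151.833
M4 S577
G01 X298.406 Y161.549 F1800
M5
G0 X252.868 Y113.054
M4 S185
G01 X254.349 Y71.589 F3020
G01 X226.077 Y41.221
G01 X184.612 Y39.740
G01 X154.244 Y68.012
G01 X152.763 Y109.477
G01 X181.035 Y139.845
G01 X222.500 Y141.326
G01 X252.868 Y113.054
M5
G0 X59.164 Y93.046
M4 S185
G01 X60.715 Y108.928 F3020
G01 X76.299 Y112.360
G01 X84.379 Y98.599
G01 X73.789 Y86.663
G01 X59.164 Y93.046
M5
G0 X25.091 Y118.230
M4 S808
G01 X215.322 Y63.019 F1212
G01 X137.920 Y71.362
M5
G0 X193.009 Y165.864
M4 S808
G01 X217.331 Y77.445 F1212
G01 X69.675 Y79.540
G01 X201.206 Y182.089
G01 X124.300 Y77.306
M5
G0 X185.844 Y104.264
M4 S577
G01 X140.863 Y20.873 F1800
M5
G0 X0.000 Y0.000

1 u = 1 mm; y_m = 188.230 − y.

[1] `<circle>` circle, #0000ff→cut S808 F1212: (223.850,154.075) → (216.307,172.287) → (198.095,179.830) → (179.883,172.287) → (172.340,154.075) → (179.883,135.863) → (198.095,128.320) → (216.307,135.863) → (223.850,154.075) (closed)

[2] `<path>` line segment, #000000→score S577 F1800: (21.439,151.833) → (298.406,161.549)

[3] `<path>` regular polygon, #008000→engrave S185 F3020: (252.868,113.054) → (254.349,71.589) → (226.077,41.221) → (184.612,39.740) → (154.244,68.012) → (152.763,109.477) → (181.035,139.845) → (222.500,141.326) → (252.868,113.054) (closed)

[4] `<path>` regular polygon, #008000→engrave S185 F3020: (59.164,93.046) → (60.715,108.928) → (76.299,112.360) → (84.379,98.599) → (73.789,86.663) → (59.164,93.046) (closed)

[5] `<polyline>` open polyline, #0000ff→cut S808 F1212: (25.091,118.230) → (215.322,63.019) → (137.920,71.362)

[6] `<path>` open polyline, #0000ff→cut S808 F1212: (193.009,165.864) → (217.331,77.445) → (69.675,79.540) → (201.206,182.089) → (124.300,77.306)

[7] `<path>` line segment, #000000→score S577 F1800: (185.844,104.264) → (140.863,20.873)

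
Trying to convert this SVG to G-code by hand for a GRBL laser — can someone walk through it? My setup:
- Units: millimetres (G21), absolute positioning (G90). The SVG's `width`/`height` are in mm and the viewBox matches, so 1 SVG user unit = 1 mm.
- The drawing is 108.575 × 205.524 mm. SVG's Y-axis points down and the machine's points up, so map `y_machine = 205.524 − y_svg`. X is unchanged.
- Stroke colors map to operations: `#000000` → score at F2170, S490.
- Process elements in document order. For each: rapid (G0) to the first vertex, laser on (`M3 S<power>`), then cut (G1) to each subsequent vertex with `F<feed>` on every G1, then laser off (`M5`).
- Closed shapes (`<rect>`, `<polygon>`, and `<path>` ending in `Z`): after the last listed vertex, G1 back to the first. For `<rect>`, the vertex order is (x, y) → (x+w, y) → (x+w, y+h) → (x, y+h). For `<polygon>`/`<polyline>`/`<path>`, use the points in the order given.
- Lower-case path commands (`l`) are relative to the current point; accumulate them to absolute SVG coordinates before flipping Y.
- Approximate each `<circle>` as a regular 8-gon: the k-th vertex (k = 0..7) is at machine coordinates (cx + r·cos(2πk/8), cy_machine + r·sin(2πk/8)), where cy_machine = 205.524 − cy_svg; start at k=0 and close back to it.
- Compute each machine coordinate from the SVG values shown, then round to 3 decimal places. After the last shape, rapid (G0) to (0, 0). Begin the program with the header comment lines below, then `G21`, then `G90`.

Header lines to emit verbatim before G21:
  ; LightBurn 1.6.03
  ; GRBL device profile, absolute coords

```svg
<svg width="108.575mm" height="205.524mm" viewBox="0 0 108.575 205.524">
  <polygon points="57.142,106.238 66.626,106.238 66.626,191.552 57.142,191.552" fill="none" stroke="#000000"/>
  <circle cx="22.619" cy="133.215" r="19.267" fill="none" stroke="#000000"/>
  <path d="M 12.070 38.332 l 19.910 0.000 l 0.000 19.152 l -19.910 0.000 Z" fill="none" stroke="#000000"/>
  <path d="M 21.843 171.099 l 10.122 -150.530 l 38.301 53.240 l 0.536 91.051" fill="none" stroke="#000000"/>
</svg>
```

; LightBurn 1.6.03
; GRBL device profile, absolute coords
G21
G90
G0 X57.142 Y99.286
M3 S490
G1 X66.626 Y99.286 F2170
G1 X66.626 Y13.972 F2170
G1 X57.142 Y13.972 F2170
G1 X57.142 Y99.286 F2170
M5
G0 X41.886 Y72.309
M3 S490
G1 X36.243 Y85.933 F2170
G1 X22.619 Y91.576 F2170
G1 X8.995 Y85.933 F2170
G1 X3.352 Y72.309 F2170
G1 X8.995 Y58.685 F2170
G1 X22.619 Y53.042 F2170
G1 X36.243 Y58.685 F2170
G1 X41.886 Y72.309 F2170
M5
G0 X12.070 Y167.192
M3 S490
G1 X31.980 Y167.192 F2170
G1 X31.980 Y148.040 F2170
G1 X12.070 Y148.040 F2170
G1 X12.070 Y167.192 F2170
M5
G0 X21.843 Y34.425
M3 S490
G1 X31.965 Y184.955 F2170
G1 X70.266 Y131.715 F2170
G1 X70.802 Y40.664 F2170
M5
G0 X0.000 Y0.000

1 u = 1 mm; y_m = 205.524 − y.

[1] `<polygon>` rectangle, #000000→score S490 F2170: (57.142,99.286) → (66.626,99.286) → (66.626,13.972) → (57.142,13.972) → (57.142,99.286) (closed)

[2] `<circle>` circle, #000000→score S490 F2170: (41.886,72.309) → (36.243,85.933) → (22.619,91.576) → (8.995,85.933) → (3.352,72.309) → (8.995,58.685) → (22.619,53.042) → (36.243,58.685) → (41.886,72.309) (closed)

[3] `<path>` rectangle, #000000→score S490 F2170: (12.070,167.192) → (31.980,167.192) → (31.980,148.040) → (12.070,148.040) → (12.070,167.192) (closed)

[4] `<path>` open polyline, #000000→score S490 F2170: (21.843,34.425) → (31.965,184.955) → (70.266,131.715) → (70.802,40.664)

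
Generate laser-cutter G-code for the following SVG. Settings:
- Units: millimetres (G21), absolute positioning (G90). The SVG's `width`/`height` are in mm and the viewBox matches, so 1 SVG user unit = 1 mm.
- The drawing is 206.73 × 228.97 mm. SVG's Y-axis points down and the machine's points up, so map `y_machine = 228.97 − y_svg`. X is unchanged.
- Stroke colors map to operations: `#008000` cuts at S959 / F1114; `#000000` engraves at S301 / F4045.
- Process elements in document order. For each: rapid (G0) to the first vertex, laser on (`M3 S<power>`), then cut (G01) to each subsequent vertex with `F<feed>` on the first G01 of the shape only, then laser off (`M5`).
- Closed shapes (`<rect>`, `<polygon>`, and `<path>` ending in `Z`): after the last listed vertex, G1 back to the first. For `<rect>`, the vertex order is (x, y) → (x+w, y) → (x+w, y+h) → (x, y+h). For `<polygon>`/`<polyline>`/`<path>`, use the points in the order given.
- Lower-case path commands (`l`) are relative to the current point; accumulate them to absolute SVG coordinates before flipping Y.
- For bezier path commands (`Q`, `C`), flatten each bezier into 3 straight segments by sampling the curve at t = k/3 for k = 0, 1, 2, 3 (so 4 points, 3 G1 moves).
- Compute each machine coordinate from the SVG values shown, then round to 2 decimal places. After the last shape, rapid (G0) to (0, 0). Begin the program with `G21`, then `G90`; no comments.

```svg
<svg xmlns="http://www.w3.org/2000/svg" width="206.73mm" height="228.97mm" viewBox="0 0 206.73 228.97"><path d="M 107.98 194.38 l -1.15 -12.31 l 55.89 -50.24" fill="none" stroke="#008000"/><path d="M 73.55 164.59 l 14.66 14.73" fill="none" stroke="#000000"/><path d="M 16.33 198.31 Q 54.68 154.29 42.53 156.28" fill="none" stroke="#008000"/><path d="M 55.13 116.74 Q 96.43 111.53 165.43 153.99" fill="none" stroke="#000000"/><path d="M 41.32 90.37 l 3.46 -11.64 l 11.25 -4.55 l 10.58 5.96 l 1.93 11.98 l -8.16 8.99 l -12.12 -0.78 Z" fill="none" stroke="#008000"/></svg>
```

viewBox `0 0 206.73 228.97` with mm width/height → 1 unit = 1 mm. Flip: y_m = 228.97 − y_svg.

**Shape 1** — `<path>` open polyline, stroke `#008000` → cut (S959, F1114). Machine vertices: (107.98,34.59) → (106.83,46.90) → (162.72,97.14). Open path.

**Shape 2** — `<path>` line segment, stroke `#000000` → engrave (S301, F4045). Machine vertices: (73.55,64.38) → (88.21,49.65). Open path.

**Shape 3** — `<path>` quadratic bezier, stroke `#008000` → cut (S959, F1114). Control points (SVG): P0=(16.33,198.31), P1=(54.68,154.29), P2=(42.53,156.28); sampled at t=k/3. Machine vertices: (16.33,30.66) → (36.29,54.89) → (45.02,68.90) → (42.53,72.69). Open path.

**Shape 4** — `<path>` quadratic bezier, stroke `#000000` → engrave (S301, F4045). Control points (SVG): P0=(55.13,116.74), P1=(96.43,111.53), P2=(165.43,153.99); sampled at t=k/3. Machine vertices: (55.13,112.23) → (85.74,110.41) → (122.51,97.99) → (165.43,74.98). Open path.

**Shape 5** — `<path>` regular polygon, stroke `#008000` → cut (S959, F1114). Machine vertices: (41.32,138.60) → (44.78,150.24) → (56.03,154.79) → (66.61,148.83) → (68.54,136.85) → (60.38,127.86) → (48.26,128.64) → (41.32,138.60). Closed: final G1 returns to the first vertex.

G21
G90
G0 X107.98 Y34.59
M3 S959
G01 X106.83 Y46.90 F1114
G01 X162.72 Y97.14
M5
G0 X73.55 Y64.38
M3 S301
G01 X88.21 Y49.65 F4045
M5
G0 X16.33 Y30.66
M3 S959
G01 X36.29 Y54.89 F1114
G01 X45.02 Y68.90
G01 X42.53 Y72.69
M5
G0 X55.13 Y112.23
M3 S301
G01 X85.74 Y110.41 F4045
G01 X122.51 Y97.99
G01 X165.43 Y74.98
M5
G0 X41.32 Y138.60
M3 S959
G01 X44.78 Y150.24 F1114
G01 X56.03 Y154.79
G01 X66.61 Y148.83
G01 X68.54 Y136.85
G01 X60.38 Y127.86
G01 X48.26 Y128.64
G01 X41.32 Y138.60
M5
G0 X0.00 Y0.00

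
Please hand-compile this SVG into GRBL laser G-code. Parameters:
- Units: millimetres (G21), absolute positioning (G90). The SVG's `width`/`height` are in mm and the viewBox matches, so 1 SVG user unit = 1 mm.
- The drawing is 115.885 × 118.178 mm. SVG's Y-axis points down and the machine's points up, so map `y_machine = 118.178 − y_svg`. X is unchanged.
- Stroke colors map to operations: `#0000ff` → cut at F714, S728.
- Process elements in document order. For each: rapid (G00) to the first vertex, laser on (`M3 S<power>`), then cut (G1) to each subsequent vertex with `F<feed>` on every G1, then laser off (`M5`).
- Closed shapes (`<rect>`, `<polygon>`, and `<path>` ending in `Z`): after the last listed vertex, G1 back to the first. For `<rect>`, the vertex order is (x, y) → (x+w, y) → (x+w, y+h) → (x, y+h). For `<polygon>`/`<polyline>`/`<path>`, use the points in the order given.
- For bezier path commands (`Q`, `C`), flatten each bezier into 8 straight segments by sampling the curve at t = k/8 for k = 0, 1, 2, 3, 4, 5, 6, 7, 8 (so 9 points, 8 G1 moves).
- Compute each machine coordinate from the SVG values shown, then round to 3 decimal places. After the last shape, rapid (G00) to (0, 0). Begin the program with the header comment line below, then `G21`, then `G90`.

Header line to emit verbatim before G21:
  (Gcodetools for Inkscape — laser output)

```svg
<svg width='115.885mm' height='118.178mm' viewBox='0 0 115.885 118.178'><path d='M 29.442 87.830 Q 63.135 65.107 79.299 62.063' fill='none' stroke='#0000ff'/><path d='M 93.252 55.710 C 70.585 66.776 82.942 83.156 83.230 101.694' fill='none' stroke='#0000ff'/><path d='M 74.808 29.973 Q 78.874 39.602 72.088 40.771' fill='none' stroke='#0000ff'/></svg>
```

viewBox `0 0 115.885 118.178` with mm width/height → 1 unit = 1 mm. Flip: y_m = 118.178 − y_svg.

**Shape 1** — `<path>` quadratic bezier, stroke `#0000ff` → cut (S728, F714). Control points (SVG): P0=(29.442,87.830), P1=(63.135,65.107), P2=(79.299,62.063); sampled at t=k/8. Machine vertices: (29.442,30.348) → (37.591,35.721) → (45.193,40.480) → (52.247,44.623) → (58.753,48.151) → (64.711,51.065) → (70.121,53.363) → (74.984,55.047) → (79.299,56.115). Open path.

**Shape 2** — `<path>` cubic bezier, stroke `#0000ff` → cut (S728, F714). Control points (SVG): P0=(93.252,55.710), P1=(70.585,66.776), P2=(82.942,83.156), P3=(83.230,101.694); sampled at t=k/8. Machine vertices: (93.252,62.468) → (86.302,58.075) → (82.083,53.221) → (80.044,47.943) → (79.633,42.278) → (80.298,36.262) → (81.487,29.934) → (82.648,23.328) → (83.230,16.484). Open path.

**Shape 3** — `<path>` quadratic bezier, stroke `#0000ff` → cut (S728, F714). Control points (SVG): P0=(74.808,29.973), P1=(78.874,39.602), P2=(72.088,40.771); sampled at t=k/8. Machine vertices: (74.808,88.205) → (75.655,85.930) → (76.163,83.919) → (76.331,82.173) → (76.161,80.691) → (75.651,79.473) → (74.803,78.520) → (73.615,77.831) → (72.088,77.407). Open path.

(Gcodetools for Inkscape — laser output)
G21
G90
G00 X29.442 Y30.348
M3 S728
G1 X37.591 Y35.721 F714
G1 X45.193 Y40.480 F714
G1 X52.247 Y44.623 F714
G1 X58.753 Y48.151 F714
G1 X64.711 Y51.065 F714
G1 X70.121 Y53.363 F714
G1 X74.984 Y55.047 F714
G1 X79.299 Y56.115 F714
M5
G00 X93.252 Y62.468
M3 S728
G1 X86.302 Y58.075 F714
G1 X82.083 Y53.221 F714
G1 X80.044 Y47.943 F714
G1 X79.633 Y42.278 F714
G1 X80.298 Y36.262 F714
G1 X81.487 Y29.934 F714
G1 X82.648 Y23.328 F714
G1 X83.230 Y16.484 F714
M5
G00 X74.808 Y88.205
M3 S728
G1 X75.655 Y85.930 F714
G1 X76.163 Y83.919 F714
G1 X76.331 Y82.173 F714
G1 X76.161 Y80.691 F714
G1 X75.651 Y79.473 F714
G1 X74.803 Y78.520 F714
G1 X73.615 Y77.831 F714
G1 X72.088 Y77.407 F714
M5
G00 X0.000 Y0.000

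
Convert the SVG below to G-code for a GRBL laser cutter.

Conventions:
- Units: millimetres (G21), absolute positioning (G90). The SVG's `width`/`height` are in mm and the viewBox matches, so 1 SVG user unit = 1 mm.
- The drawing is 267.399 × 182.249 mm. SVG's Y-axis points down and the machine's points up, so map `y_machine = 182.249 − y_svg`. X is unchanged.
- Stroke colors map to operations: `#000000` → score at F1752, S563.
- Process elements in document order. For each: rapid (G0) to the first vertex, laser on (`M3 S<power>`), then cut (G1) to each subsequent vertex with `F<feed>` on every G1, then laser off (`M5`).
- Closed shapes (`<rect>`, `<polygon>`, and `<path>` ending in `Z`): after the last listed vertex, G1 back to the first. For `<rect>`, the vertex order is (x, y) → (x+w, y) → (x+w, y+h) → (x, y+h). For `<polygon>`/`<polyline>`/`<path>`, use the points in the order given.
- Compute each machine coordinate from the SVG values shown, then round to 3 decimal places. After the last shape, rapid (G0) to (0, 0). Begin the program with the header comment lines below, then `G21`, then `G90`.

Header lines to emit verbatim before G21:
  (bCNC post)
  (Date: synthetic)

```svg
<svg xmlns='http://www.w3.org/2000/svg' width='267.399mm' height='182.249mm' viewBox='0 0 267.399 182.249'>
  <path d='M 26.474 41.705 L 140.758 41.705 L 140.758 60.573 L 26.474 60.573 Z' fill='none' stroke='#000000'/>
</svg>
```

1 u = 1 mm; y_m = 182.249 − y.

[1] `<path>` rectangle, #000000→score S563 F1752: (26.474,140.544) → (140.758,140.544) → (140.758,121.676) → (26.474,121.676) → (26.474,140.544) (closed)

(bCNC post)
(Date: synthetic)
G21
G90
G0 X26.474 Y140.544
M3 S563
G1 X140.758 Y140.544 F1752
G1 X140.758 Y121.676 F1752
G1 X26.474 Y121.676 F1752
G1 X26.474 Y140.544 F1752
M5
G0 X0.000 Y0.000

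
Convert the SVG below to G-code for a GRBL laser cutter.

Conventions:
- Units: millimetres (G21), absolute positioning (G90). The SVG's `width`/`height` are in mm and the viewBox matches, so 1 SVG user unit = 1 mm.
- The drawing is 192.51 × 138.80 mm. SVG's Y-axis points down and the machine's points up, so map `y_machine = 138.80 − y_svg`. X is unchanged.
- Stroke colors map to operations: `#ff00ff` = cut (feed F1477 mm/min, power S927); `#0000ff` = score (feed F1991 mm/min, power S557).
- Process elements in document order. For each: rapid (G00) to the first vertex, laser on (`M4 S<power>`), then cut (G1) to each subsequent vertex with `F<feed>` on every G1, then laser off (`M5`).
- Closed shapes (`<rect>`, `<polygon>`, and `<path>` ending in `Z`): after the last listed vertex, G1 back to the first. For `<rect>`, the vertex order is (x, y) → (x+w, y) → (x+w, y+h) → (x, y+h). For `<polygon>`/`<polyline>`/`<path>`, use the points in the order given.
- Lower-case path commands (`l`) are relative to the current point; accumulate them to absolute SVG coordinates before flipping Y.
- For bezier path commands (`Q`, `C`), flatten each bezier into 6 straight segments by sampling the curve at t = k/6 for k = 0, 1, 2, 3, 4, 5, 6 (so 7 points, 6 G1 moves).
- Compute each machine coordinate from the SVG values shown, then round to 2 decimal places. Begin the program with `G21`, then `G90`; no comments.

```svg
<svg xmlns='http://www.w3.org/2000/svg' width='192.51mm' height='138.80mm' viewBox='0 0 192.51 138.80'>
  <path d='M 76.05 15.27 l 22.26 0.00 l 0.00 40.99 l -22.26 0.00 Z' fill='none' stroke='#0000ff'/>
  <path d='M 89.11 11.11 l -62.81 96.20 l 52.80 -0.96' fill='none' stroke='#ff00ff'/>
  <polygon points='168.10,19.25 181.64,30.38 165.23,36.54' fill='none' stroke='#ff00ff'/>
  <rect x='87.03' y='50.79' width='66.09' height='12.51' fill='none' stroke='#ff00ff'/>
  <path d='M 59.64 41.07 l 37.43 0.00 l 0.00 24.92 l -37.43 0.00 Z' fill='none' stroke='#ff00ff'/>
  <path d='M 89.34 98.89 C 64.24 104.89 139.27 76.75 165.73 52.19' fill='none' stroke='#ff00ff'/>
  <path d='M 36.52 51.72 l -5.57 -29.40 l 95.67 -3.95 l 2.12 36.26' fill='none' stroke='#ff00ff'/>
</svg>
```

1 u = 1 mm; y_m = 138.80 − y.

[1] `<path>` rectangle, #0000ff→score S557 F1991: (76.05,123.53) → (98.31,123.53) → (98.31,82.54) → (76.05,82.54) → (76.05,123.53) (closed)

[2] `<path>` open polyline, #ff00ff→cut S927 F1477: (89.11,127.69) → (26.30,31.49) → (79.10,32.45)

[3] `<polygon>` regular polygon, #ff00ff→cut S927 F1477: (168.10,119.55) → (181.64,108.42) → (165.23,102.26) → (168.10,119.55) (closed)

[4] `<rect>` rectangle, #ff00ff→cut S927 F1477: (87.03,88.01) → (153.12,88.01) → (153.12,75.50) → (87.03,75.50) → (87.03,88.01) (closed)

[5] `<path>` rectangle, #ff00ff→cut S927 F1477: (59.64,97.73) → (97.07,97.73) → (97.07,72.81) → (59.64,72.81) → (59.64,97.73) (closed)

[6] `<path>` cubic bezier, #ff00ff→cut S927 F1477: (89.34,39.91) → (84.45,39.58) → (92.11,43.89) → (108.20,51.80) → (128.59,62.25) → (149.14,74.21) → (165.73,86.61)

[7] `<path>` open polyline, #ff00ff→cut S927 F1477: (36.52,87.08) → (30.95,116.48) → (126.62,120.43) → (128.74,84.17)

G21
G90
G00 X76.05 Y123.53
M4 S557
G1 X98.31 Y123.53 F1991
G1 X98.31 Y82.54 F1991
G1 X76.05 Y82.54 F1991
G1 X76.05 Y123.53 F1991
M5
G00 X89.11 Y127.69
M4 S927
G1 X26.30 Y31.49 F1477
G1 X79.10 Y32.45 F1477
M5
G00 X168.10 Y119.55
M4 S927
G1 X181.64 Y108.42 F1477
G1 X165.23 Y102.26 F1477
G1 X168.10 Y119.55 F1477
M5
G00 X87.03 Y88.01
M4 S927
G1 X153.12 Y88.01 F1477
G1 X153.12 Y75.50 F1477
G1 X87.03 Y75.50 F1477
G1 X87.03 Y88.01 F1477
M5
G00 X59.64 Y97.73
M4 S927
G1 X97.07 Y97.73 F1477
G1 X97.07 Y72.81 F1477
G1 X59.64 Y72.81 F1477
G1 X59.64 Y97.73 F1477
M5
G00 X89.34 Y39.91
M4 S927
G1 X84.45 Y39.58 F1477
G1 X92.11 Y43.89 F1477
G1 X108.20 Y51.80 F1477
G1 X128.59 Y62.25 F1477
G1 X149.14 Y74.21 F1477
G1 X165.73 Y86.61 F1477
M5
G00 X36.52 Y87.08
M4 S927
G1 X30.95 Y116.48 F1477
G1 X126.62 Y120.43 F1477
G1 X128.74 Y84.17 F1477
M5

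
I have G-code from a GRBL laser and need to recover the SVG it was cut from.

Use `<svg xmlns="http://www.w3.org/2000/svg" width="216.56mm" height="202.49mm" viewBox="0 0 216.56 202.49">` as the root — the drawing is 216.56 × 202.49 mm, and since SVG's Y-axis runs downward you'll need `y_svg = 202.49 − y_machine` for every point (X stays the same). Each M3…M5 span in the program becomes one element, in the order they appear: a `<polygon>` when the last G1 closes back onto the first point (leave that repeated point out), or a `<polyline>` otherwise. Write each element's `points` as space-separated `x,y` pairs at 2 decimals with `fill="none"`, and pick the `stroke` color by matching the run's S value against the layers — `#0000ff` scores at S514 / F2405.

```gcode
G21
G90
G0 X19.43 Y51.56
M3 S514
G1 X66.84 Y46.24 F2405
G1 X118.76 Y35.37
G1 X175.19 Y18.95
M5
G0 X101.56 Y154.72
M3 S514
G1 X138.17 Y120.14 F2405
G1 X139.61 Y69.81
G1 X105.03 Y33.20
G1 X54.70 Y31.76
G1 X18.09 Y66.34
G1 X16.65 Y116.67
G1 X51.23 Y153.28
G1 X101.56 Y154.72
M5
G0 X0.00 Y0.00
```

<svg xmlns="http://www.w3.org/2000/svg" width="216.56mm" height="202.49mm" viewBox="0 0 216.56 202.49">
  <polyline points="19.43,150.93 66.84,156.25 118.76,167.12 175.19,183.54" fill="none" stroke="#0000ff"/>
  <polygon points="101.56,47.77 138.17,82.35 139.61,132.68 105.03,169.29 54.70,170.73 18.09,136.15 16.65,85.82 51.23,49.21" fill="none" stroke="#0000ff"/>
</svg>

Machine Y-up, SVG Y-down with viewBox height 202.49, so y_svg = 202.49 − y_machine; X carries over. Every run uses S514, so all elements get stroke `#0000ff` (score).

Run 1: The run is open, so emit a `<polyline>` with points (Y-flipped): 19.43,150.93 66.84,156.25 118.76,167.12 175.19,183.54.

Run 2: The run returns to its start, so emit a `<polygon>` with points (Y-flipped): 101.56,47.77 138.17,82.35 139.61,132.68 105.03,169.29 54.70,170.73 18.09,136.15 16.65,85.82 51.23,49.21.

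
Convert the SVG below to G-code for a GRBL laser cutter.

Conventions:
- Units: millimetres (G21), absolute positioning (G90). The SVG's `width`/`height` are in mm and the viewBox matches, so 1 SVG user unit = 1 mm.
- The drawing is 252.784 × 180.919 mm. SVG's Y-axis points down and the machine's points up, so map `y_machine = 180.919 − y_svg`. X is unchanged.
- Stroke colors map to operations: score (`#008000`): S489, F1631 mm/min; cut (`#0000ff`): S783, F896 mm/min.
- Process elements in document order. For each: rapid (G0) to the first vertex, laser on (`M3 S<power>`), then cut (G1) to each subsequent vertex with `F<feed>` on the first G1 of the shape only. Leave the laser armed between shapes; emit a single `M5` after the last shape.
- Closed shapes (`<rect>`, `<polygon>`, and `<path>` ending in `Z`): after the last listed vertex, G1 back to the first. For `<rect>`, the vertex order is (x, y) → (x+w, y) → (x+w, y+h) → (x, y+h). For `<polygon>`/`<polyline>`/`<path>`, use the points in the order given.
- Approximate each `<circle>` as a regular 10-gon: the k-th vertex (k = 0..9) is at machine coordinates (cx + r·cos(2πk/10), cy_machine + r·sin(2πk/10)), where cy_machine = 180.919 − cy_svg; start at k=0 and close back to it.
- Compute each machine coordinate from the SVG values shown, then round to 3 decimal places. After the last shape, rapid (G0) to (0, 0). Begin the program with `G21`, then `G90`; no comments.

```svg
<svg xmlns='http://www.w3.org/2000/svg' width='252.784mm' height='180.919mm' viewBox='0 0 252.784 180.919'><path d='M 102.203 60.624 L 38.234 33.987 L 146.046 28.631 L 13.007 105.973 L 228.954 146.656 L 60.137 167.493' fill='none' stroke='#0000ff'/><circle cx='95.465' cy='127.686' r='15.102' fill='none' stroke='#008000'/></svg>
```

G21
G90
G0 X102.203 Y120.295
M3 S783
G1 X38.234 Y146.932 F896
G1 X146.046 Y152.288
G1 X13.007 Y74.946
G1 X228.954 Y34.263
G1 X60.137 Y13.426
G0 X110.567 Y53.233
M3 S489
G1 X107.683 Y62.110 F1631
G1 X100.132 Y67.596
G1 X90.798 Y67.596
G1 X83.247 Y62.110
G1 X80.363 Y53.233
G1 X83.247 Y44.356
G1 X90.798 Y38.870
G1 X100.132 Y38.870
G1 X107.683 Y44.356
G1 X110.567 Y53.233
M5
G0 X0.000 Y0.000

viewBox `0 0 252.784 180.919` with mm width/height → 1 unit = 1 mm. Flip: y_m = 180.919 − y_svg.

**Shape 1** — `<path>` open polyline, stroke `#0000ff` → cut (S783, F896). Machine vertices: (102.203,120.295) → (38.234,146.932) → (146.046,152.288) → (13.007,74.946) → (228.954,34.263) → (60.137,13.426). Open path.

**Shape 2** — `<circle>` circle, stroke `#008000` → score (S489, F1631). Machine vertices: (110.567,53.233) → (107.683,62.110) → (100.132,67.596) → (90.798,67.596) → (83.247,62.110) → (80.363,53.233) → (83.247,44.356) → (90.798,38.870) → (100.132,38.870) → (107.683,44.356) → (110.567,53.233). Closed: final G1 returns to the first vertex.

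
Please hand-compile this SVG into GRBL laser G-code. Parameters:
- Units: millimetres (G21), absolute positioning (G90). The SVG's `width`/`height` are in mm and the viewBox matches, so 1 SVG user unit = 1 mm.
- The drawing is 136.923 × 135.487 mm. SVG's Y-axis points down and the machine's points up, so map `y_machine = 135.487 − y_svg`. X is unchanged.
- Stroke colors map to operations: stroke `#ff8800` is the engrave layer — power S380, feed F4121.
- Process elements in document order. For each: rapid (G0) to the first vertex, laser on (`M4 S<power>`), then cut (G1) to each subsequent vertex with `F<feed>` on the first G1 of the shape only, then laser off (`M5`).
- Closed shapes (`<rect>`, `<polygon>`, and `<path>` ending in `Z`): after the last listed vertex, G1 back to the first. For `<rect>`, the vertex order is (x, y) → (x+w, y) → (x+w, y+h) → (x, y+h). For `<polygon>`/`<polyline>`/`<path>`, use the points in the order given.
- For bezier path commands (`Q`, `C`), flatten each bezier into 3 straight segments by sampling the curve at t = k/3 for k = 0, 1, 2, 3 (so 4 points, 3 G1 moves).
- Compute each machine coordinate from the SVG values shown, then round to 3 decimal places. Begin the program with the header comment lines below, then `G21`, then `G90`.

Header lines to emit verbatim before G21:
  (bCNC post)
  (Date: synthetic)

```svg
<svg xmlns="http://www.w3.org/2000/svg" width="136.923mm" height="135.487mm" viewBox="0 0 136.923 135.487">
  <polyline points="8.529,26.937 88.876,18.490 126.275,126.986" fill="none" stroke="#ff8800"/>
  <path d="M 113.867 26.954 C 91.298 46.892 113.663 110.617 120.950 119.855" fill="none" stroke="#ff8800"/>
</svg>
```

1 u = 1 mm; y_m = 135.487 − y.

[1] `<polyline>` open polyline, #ff8800→engrave S380 F4121: (8.529,108.550) → (88.876,116.997) → (126.275,8.501)

[2] `<path>` cubic bezier, #ff8800→engrave S380 F4121: (113.867,108.533) → (104.053,77.639) → (110.860,39.393) → (120.950,15.632)

(bCNC post)
(Date: synthetic)
G21
G90
G0 X8.529 Y108.550
M4 S380
G1 X88.876 Y116.997 F4121
G1 X126.275 Y8.501
M5
G0 X113.867 Y108.533
M4 S380
G1 X104.053 Y77.639 F4121
G1 X110.860 Y39.393
G1 X120.950 Y15.632
M5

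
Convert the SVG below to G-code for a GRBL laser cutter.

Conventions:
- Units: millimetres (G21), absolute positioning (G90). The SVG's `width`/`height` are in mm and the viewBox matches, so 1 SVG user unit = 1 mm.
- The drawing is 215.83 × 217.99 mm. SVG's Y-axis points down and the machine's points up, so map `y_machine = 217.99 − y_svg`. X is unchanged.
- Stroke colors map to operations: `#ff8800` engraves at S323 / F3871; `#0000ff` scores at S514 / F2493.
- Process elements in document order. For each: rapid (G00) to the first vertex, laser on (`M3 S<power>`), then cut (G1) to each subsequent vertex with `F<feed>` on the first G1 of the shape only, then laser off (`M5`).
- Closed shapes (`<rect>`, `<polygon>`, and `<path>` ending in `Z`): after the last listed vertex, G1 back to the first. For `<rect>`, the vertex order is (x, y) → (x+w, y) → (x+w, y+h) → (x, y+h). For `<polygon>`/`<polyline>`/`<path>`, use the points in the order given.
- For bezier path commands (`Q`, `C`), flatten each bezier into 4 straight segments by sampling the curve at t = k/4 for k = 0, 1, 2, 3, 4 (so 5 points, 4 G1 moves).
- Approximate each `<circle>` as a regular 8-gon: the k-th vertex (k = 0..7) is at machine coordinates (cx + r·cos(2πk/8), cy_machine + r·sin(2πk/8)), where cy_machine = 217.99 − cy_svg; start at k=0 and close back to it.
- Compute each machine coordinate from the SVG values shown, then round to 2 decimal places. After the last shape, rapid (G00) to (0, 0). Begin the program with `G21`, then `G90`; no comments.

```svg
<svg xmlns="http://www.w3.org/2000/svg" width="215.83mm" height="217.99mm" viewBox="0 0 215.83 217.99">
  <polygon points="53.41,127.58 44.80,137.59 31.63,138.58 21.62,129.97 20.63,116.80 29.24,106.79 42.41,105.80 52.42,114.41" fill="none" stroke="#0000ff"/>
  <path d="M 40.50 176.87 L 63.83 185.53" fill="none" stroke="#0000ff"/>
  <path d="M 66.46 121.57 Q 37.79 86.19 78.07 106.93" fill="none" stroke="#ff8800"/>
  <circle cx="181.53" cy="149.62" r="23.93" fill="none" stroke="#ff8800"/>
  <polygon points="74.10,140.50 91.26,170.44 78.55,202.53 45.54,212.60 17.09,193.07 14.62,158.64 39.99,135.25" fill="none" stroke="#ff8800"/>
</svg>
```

G21
G90
G00 X53.41 Y90.41
M3 S514
G1 X44.80 Y80.40 F2493
G1 X31.63 Y79.41
G1 X21.62 Y88.02
G1 X20.63 Y101.19
G1 X29.24 Y111.20
G1 X42.41 Y112.19
G1 X52.42 Y103.58
G1 X53.41 Y90.41
M5
G00 X40.50 Y41.12
M3 S514
G1 X63.83 Y32.46 F2493
M5
G00 X66.46 Y96.42
M3 S323
G1 X56.43 Y110.60 F3871
G1 X55.03 Y117.77
G1 X62.24 Y117.92
G1 X78.07 Y111.06
M5
G00 X205.46 Y68.37
M3 S323
G1 X198.45 Y85.29 F3871
G1 X181.53 Y92.30
G1 X164.61 Y85.29
G1 X157.60 Y68.37
G1 X164.61 Y51.45
G1 X181.53 Y44.44
G1 X198.45 Y51.45
G1 X205.46 Y68.37
M5
G00 X74.10 Y77.49
M3 S323
G1 X91.26 Y47.55 F3871
G1 X78.55 Y15.46
G1 X45.54 Y5.39
G1 X17.09 Y24.92
G1 X14.62 Y59.35
G1 X39.99 Y82.74
G1 X74.10 Y77.49
M5
G00 X0.00 Y0.00

Since the viewBox matches the mm dimensions, user units are millimetres directly. The only transform is the Y-flip y_m = 217.99 − y_svg.

Shape 1 is a regular polygon drawn with `<polygon>`. Its stroke #0000ff means score at S514, F2493. After flipping Y the toolpath is (53.41,90.41) → (44.80,80.40) → (31.63,79.41) → (21.62,88.02) → (20.63,101.19) → (29.24,111.20) → (42.41,112.19) → (52.42,103.58) → (53.41,90.41), returning to the start.

Shape 2 is a line segment drawn with `<path>`. Its stroke #0000ff means score at S514, F2493. After flipping Y the toolpath is (40.50,41.12) → (63.83,32.46).

Shape 3 is a quadratic bezier drawn with `<path>`. Its stroke #ff8800 means engrave at S323, F3871. After flipping Y the toolpath is (66.46,96.42) → (56.43,110.60) → (55.03,117.77) → (62.24,117.92) → (78.07,111.06).

Shape 4 is a circle drawn with `<circle>`. Its stroke #ff8800 means engrave at S323, F3871. After flipping Y the toolpath is (205.46,68.37) → (198.45,85.29) → (181.53,92.30) → (164.61,85.29) → (157.60,68.37) → (164.61,51.45) → (181.53,44.44) → (198.45,51.45) → (205.46,68.37), returning to the start.

Shape 5 is a regular polygon drawn with `<polygon>`. Its stroke #ff8800 means engrave at S323, F3871. After flipping Y the toolpath is (74.10,77.49) → (91.26,47.55) → (78.55,15.46) → (45.54,5.39) → (17.09,24.92) → (14.62,59.35) → (39.99,82.74) → (74.10,77.49), returning to the start.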